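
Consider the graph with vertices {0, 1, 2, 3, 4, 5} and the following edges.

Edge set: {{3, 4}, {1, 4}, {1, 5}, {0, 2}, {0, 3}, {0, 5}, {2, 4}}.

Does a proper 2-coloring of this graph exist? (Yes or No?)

No

The cycle 4-1-5-0-3-4 has odd length 5, so it cannot be 2-colored; at least 3 colors are needed.
So 2 colors are not enough.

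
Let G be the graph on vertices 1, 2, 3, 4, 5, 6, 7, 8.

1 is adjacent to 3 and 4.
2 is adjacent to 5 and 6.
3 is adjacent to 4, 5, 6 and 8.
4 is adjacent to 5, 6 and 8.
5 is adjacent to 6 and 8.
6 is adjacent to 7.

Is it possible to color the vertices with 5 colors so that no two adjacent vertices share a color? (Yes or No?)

Yes

The chromatic number is 4. 3, 4, 5, 8 are mutually adjacent (a clique of size 4), so at least 4 colors are needed.
4 colors suffice: color a → {1, 5, 7}; color b → {2, 3}; color c → {6, 8}; color d → {4}.
Since 5 ≥ 4, a proper 5-coloring certainly exists.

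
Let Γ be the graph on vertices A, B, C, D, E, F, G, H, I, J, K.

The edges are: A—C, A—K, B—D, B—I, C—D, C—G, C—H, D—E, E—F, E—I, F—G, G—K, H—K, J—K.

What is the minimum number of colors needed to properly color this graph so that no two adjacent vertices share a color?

3

The cycle F-E-D-C-G-F has odd length 5, so it cannot be 2-colored; at least 3 colors are needed.
One proper 3-coloring: A=2, B=1, C=1, D=2, E=1, F=3, G=2, H=2, I=2, J=2, K=1. No two adjacent vertices share a color.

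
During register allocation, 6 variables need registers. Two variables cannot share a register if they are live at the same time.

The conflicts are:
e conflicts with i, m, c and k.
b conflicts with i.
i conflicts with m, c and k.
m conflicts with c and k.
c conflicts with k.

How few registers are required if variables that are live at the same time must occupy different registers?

e, i, m, c, k pairwise conflict, so at least 5 registers are needed.
A valid assignment using 5 registers: e=4, b=2, i=1, m=3, c=2, k=5. No two conflicting variables share a register.

5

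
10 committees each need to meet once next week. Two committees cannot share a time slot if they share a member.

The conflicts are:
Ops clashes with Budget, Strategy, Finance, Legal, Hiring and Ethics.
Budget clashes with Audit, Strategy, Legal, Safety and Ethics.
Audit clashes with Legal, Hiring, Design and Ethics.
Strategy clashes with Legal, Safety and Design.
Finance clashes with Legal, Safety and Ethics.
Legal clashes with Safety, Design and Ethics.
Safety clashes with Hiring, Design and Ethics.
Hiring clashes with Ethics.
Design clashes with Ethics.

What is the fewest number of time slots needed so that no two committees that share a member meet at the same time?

Ops, Budget, Legal, Ethics are mutually in conflict, so at least 4 time slots are needed.
4 time slots suffice: time slot 1 → {Strategy, Ethics}; time slot 2 → {Legal, Hiring}; time slot 3 → {Ops, Audit, Safety}; time slot 4 → {Budget, Finance, Design}. No two conflicting committees share a time slot.

4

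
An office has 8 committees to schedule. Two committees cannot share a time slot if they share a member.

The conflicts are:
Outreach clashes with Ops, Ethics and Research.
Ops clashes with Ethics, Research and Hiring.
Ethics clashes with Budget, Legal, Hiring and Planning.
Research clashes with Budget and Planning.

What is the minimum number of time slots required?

Outreach, Ops, Ethics pairwise conflict, so at least 3 time slots are needed.
3 time slots suffice: time slot 1 → {Ethics, Research}; time slot 2 → {Ops, Budget, Legal, Planning}; time slot 3 → {Outreach, Hiring}. Every pair that conflicts lands in different time slots.

3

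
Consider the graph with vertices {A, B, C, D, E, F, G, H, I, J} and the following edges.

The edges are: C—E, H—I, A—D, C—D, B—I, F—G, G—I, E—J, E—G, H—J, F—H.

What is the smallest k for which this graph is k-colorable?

3

The cycle H-I-G-E-J-H has odd length 5, so it cannot be 2-colored; at least 3 colors are needed.
A valid assignment using 3 colors: A=2, B=1, C=3, D=1, E=2, F=2, G=1, H=1, I=2, J=3. Each edge has distinct colors on its endpoints.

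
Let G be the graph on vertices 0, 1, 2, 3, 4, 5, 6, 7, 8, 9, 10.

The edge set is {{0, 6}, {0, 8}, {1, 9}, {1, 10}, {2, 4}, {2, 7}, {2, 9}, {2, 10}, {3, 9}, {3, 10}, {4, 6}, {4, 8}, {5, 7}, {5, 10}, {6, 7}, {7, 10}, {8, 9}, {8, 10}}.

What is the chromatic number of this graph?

3

2, 7, 10 are pairwise adjacent, so at least 3 colors are needed.
A valid assignment using 3 colors: 0=red, 1=blue, 2=green, 3=blue, 4=red, 5=green, 6=green, 7=blue, 8=blue, 9=red, 10=red. Each edge has distinct colors on its endpoints.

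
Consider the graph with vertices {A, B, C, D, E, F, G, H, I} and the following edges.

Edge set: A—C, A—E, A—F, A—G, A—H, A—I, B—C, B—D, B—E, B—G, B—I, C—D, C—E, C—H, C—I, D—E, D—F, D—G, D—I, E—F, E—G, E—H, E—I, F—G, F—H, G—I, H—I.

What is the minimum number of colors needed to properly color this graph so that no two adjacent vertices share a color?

A, C, E, H, I are pairwise adjacent (a clique of size 5), so at least 5 colors are needed.
5 colors suffice: color red → {E}; color blue → {F, I}; color green → {C, G}; color yellow → {A, D}; color purple → {B, H}. Every edge joins two different colors.

5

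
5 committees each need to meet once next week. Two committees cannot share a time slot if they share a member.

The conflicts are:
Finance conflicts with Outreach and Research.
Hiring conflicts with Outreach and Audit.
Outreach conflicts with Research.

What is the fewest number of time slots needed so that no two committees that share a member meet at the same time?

3

Finance, Outreach, Research are mutually in conflict, so at least 3 time slots are needed.
Using 3 time slots: Finance=3, Hiring=2, Outreach=1, Research=2, Audit=1. Every pair that conflicts lands in different time slots.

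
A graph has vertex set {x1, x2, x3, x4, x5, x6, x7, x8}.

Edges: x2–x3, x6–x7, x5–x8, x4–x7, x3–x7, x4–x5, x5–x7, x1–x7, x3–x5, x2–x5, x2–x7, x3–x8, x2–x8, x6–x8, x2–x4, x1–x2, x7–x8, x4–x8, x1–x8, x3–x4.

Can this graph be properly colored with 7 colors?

The chromatic number is 6. x2, x3, x4, x5, x7, x8 form a clique, so at least 6 colors are needed.
One proper 6-coloring: x1=4, x2=3, x3=5, x4=6, x5=4, x6=3, x7=2, x8=1.
Since 7 ≥ 6, a proper 7-coloring certainly exists.

Yes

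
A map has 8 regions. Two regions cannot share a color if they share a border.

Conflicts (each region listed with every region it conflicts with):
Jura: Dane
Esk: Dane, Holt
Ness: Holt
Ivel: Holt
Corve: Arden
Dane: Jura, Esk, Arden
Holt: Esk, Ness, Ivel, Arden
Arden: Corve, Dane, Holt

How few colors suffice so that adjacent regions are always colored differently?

Esk and Dane conflict, so at least 2 colors are needed.
2 colors suffice: Jura=2, Esk=2, Ness=2, Ivel=2, Corve=1, Dane=1, Holt=1, Arden=2. No two conflicting regions share a color.

2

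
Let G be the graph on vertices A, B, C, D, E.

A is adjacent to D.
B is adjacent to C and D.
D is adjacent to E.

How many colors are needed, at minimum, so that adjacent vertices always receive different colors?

2

A and D are adjacent, so at least 2 colors are needed.
A valid assignment using 2 colors: A=2, B=2, C=1, D=1, E=2. Each edge has distinct colors on its endpoints.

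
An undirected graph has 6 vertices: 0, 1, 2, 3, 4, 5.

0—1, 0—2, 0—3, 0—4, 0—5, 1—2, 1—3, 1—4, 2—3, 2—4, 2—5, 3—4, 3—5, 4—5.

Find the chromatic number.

0, 1, 2, 3, 4 are pairwise adjacent (a clique of size 5), so at least 5 colors are needed.
5 colors suffice: color red → {3}; color blue → {2}; color green → {0}; color yellow → {4}; color purple → {1, 5}. Each edge has distinct colors on its endpoints.

5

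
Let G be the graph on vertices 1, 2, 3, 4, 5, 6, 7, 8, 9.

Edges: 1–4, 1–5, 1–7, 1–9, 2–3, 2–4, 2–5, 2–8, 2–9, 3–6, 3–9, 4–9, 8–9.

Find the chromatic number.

2, 3, 9 form a triangle, so at least 3 colors are needed.
3 colors suffice: 1=b, 2=b, 3=c, 4=c, 5=a, 6=a, 7=a, 8=c, 9=a. No two adjacent vertices share a color.

3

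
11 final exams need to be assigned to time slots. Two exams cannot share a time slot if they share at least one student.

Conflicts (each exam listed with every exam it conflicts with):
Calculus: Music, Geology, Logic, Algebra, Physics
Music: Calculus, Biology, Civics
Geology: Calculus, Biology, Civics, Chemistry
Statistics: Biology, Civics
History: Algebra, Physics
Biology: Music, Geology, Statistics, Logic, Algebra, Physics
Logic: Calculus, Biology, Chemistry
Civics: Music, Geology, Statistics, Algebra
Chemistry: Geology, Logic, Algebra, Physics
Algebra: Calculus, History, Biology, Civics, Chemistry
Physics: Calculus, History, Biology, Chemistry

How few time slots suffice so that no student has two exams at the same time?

2

Biology and Algebra conflict, so at least 2 time slots are needed.
A valid assignment using 2 time slots: Calculus=1, Music=2, Geology=2, Statistics=2, History=1, Biology=1, Logic=2, Civics=1, Chemistry=1, Algebra=2, Physics=2. Every pair that conflicts lands in different time slots.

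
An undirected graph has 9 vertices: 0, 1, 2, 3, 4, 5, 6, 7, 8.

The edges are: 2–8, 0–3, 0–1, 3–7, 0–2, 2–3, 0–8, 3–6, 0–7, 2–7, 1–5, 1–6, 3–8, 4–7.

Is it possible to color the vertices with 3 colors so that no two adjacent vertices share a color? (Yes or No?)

0, 2, 3, 8 form a clique, so at least 4 colors are needed.
So 3 colors are not enough.

No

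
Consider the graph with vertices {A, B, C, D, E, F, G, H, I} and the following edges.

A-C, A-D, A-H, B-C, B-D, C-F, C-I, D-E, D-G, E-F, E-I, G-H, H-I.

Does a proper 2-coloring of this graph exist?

No

The cycle H-A-D-E-I-H has odd length 5, so it cannot be 2-colored; at least 3 colors are needed.
So 2 colors are not enough.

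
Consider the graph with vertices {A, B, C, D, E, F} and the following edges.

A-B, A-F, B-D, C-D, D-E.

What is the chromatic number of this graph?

C and D are adjacent, so at least 2 colors are needed.
One proper 2-coloring: A=1, B=2, C=2, D=1, E=2, F=2. Each edge has distinct colors on its endpoints.

2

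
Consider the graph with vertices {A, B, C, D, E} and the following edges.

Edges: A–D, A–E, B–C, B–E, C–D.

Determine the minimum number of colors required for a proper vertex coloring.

The cycle E-B-C-D-A-E has odd length 5, so it cannot be 2-colored; at least 3 colors are needed.
3 colors suffice: color 1 → {A, C}; color 2 → {B, D}; color 3 → {E}. No two adjacent vertices share a color.

3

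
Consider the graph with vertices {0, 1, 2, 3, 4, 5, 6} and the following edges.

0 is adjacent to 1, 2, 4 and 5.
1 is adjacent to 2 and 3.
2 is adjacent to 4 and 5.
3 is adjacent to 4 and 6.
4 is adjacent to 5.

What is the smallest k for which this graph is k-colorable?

0, 2, 4, 5 are mutually adjacent (a clique of size 4), so at least 4 colors are needed.
4 colors suffice: color red → {2, 3}; color blue → {0, 6}; color green → {1, 4}; color yellow → {5}. Every edge joins two different colors.

4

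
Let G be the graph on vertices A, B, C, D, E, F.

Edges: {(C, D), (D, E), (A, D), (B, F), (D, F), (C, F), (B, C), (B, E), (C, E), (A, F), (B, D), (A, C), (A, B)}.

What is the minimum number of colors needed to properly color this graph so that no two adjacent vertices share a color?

5

A, B, C, D, F are pairwise adjacent (a clique of size 5), so at least 5 colors are needed.
5 colors suffice: color 1 → {C}; color 2 → {B}; color 3 → {D}; color 4 → {A, E}; color 5 → {F}. No two adjacent vertices share a color.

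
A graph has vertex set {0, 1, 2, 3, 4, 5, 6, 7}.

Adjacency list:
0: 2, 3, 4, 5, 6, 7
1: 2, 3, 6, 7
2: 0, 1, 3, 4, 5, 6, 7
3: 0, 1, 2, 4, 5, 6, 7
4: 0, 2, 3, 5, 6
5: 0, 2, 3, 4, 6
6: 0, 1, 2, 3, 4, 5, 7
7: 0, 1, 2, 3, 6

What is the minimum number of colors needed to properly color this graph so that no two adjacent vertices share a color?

6

0, 2, 3, 4, 5, 6 are pairwise adjacent (a clique of size 6), so at least 6 colors are needed.
6 colors suffice: color red → {3}; color blue → {6}; color green → {2}; color yellow → {0, 1}; color purple → {5, 7}; color orange → {4}. Every edge joins two different colors.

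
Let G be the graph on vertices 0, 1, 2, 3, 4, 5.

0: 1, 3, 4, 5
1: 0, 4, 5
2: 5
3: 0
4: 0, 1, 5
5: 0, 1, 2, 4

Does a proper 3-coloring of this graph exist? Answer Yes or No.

0, 1, 4, 5 are pairwise adjacent (a clique of size 4), so at least 4 colors are needed.
So 3 colors are not enough.

No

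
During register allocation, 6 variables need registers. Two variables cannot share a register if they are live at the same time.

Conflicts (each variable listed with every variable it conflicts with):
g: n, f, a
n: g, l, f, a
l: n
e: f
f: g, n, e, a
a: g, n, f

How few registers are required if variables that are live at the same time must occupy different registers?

g, n, f, a are mutually in conflict, so at least 4 registers are needed.
4 registers suffice: register 1 → {n, e}; register 2 → {l, f}; register 3 → {g}; register 4 → {a}. No two conflicting variables share a register.

4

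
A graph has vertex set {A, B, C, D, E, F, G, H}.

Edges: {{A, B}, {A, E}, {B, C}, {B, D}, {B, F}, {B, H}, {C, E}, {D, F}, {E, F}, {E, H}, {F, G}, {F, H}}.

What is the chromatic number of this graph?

3

E, F, H are pairwise adjacent, so at least 3 colors are needed.
One proper 3-coloring: A=red, B=blue, C=red, D=green, E=blue, F=red, G=blue, H=green. Each edge has distinct colors on its endpoints.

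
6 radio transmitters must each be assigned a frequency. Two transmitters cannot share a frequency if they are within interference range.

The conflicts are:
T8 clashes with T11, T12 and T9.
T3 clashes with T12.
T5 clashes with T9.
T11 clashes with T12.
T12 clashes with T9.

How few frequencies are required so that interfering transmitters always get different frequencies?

3

T8, T12, T9 pairwise conflict, so at least 3 frequencies are needed.
3 frequencies suffice: frequency 1 → {T5, T12}; frequency 2 → {T8, T3}; frequency 3 → {T11, T9}. Every pair that conflicts lands in different frequencies.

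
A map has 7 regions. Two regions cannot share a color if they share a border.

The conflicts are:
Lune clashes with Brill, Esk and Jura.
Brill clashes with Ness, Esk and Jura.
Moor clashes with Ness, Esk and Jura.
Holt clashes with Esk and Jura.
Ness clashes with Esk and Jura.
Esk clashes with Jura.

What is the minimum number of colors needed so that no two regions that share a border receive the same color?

Moor, Ness, Esk, Jura are mutually in conflict, so at least 4 colors are needed.
4 colors suffice: color 1 → {Jura}; color 2 → {Esk}; color 3 → {Lune, Holt, Ness}; color 4 → {Brill, Moor}. Every pair that conflicts lands in different colors.

4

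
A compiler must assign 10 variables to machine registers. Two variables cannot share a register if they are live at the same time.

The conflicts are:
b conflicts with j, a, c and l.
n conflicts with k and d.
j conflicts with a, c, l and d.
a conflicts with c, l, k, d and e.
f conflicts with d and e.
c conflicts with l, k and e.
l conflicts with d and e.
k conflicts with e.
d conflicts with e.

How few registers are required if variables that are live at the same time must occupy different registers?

b, j, a, c, l all conflict with each other, so at least 5 registers are needed.
Using 5 registers: b=5, n=1, j=2, a=1, f=1, c=3, l=4, k=4, d=3, e=2. Each listed conflict is separated.

5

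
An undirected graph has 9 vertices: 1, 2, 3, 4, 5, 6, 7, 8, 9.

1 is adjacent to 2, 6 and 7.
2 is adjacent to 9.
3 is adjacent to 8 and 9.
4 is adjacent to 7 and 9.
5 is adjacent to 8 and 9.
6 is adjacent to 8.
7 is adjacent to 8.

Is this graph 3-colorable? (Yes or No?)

Yes

The chromatic number is 3. The cycle 4-7-1-2-9-4 has odd length 5, so it cannot be 2-colored; at least 3 colors are needed.
One proper 3-coloring: 1=red, 2=blue, 3=blue, 4=green, 5=blue, 6=blue, 7=blue, 8=red, 9=red.
That is already a proper 3-coloring.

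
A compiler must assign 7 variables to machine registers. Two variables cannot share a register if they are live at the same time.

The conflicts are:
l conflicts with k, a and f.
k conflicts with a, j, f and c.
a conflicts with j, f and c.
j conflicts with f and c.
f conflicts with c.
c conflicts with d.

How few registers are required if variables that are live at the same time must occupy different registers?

k, a, j, f, c all conflict with each other, so at least 5 registers are needed.
5 registers suffice: register 1 → {k, d}; register 2 → {a}; register 3 → {f}; register 4 → {l, c}; register 5 → {j}. No two conflicting variables share a register.

5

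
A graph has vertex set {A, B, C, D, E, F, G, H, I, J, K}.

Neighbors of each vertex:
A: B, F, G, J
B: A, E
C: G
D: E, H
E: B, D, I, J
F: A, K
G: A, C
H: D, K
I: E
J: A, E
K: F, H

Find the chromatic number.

The cycle A-F-K-H-D-E-J-A has odd length 7, so it cannot be 2-colored; at least 3 colors are needed.
3 colors suffice: color red → {A, C, E, H}; color blue → {B, D, G, I, J, K}; color green → {F}. Every edge joins two different colors.

3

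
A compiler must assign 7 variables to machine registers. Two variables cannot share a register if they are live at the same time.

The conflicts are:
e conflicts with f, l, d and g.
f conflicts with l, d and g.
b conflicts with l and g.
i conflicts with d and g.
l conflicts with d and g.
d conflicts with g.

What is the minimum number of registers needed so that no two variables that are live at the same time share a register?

e, f, l, d, g all conflict with each other, so at least 5 registers are needed.
5 registers suffice: register 1 → {g}; register 2 → {i, l}; register 3 → {b, d}; register 4 → {f}; register 5 → {e}. Every pair that conflicts lands in different registers.

5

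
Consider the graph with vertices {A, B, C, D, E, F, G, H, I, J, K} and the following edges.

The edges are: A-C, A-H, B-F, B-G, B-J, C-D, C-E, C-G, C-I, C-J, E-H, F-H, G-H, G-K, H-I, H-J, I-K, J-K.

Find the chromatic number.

2

J and K are adjacent, so at least 2 colors are needed.
2 colors suffice: color 1 → {B, C, H, K}; color 2 → {A, D, E, F, G, I, J}. Every edge joins two different colors.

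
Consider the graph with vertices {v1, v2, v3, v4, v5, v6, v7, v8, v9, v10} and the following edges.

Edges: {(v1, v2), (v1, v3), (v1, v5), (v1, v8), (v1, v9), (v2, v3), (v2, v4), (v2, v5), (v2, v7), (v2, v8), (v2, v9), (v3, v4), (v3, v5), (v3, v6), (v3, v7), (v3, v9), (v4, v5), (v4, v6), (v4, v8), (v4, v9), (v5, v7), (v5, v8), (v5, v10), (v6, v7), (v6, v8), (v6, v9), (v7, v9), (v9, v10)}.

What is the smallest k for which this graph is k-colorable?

v3, v6, v7, v9 are mutually adjacent (a clique of size 4), so at least 4 colors are needed.
One proper 4-coloring: v1=4, v2=1, v3=2, v4=4, v5=3, v6=1, v7=4, v8=2, v9=3, v10=1. Each edge has distinct colors on its endpoints.

4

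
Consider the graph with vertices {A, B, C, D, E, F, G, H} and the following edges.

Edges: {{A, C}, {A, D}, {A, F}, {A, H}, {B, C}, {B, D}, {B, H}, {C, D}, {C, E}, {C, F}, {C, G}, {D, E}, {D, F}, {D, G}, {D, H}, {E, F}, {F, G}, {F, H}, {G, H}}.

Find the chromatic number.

C, D, E, F form a clique, so at least 4 colors are needed.
A valid assignment using 4 colors: A=yellow, B=blue, C=green, D=red, E=yellow, F=blue, G=yellow, H=green. No two adjacent vertices share a color.

4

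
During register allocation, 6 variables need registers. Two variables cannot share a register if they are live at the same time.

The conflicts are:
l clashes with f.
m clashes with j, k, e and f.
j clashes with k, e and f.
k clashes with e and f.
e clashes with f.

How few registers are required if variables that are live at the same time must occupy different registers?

m, j, k, e, f are mutually in conflict, so at least 5 registers are needed.
5 registers suffice: l=2, m=4, j=2, k=3, e=5, f=1. Each listed conflict is separated.

5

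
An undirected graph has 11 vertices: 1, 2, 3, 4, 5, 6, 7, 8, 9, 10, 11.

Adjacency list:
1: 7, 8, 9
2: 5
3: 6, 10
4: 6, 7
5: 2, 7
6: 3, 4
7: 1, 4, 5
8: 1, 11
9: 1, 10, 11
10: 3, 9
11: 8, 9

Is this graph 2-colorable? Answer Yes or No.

The cycle 6-4-7-1-9-10-3-6 has odd length 7, so it cannot be 2-colored; at least 3 colors are needed.
So 2 colors are not enough.

No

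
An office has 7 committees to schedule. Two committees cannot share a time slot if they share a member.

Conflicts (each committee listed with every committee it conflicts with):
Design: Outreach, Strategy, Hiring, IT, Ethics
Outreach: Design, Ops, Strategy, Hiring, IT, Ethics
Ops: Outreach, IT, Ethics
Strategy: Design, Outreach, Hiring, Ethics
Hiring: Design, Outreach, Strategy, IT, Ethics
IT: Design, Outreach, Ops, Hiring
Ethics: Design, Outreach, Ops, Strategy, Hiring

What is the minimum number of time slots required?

Design, Outreach, Strategy, Hiring, Ethics all conflict with each other, so at least 5 time slots are needed.
5 time slots suffice: time slot 1 → {Outreach}; time slot 2 → {Design, Ops}; time slot 3 → {IT, Ethics}; time slot 4 → {Hiring}; time slot 5 → {Strategy}. Every pair that conflicts lands in different time slots.

5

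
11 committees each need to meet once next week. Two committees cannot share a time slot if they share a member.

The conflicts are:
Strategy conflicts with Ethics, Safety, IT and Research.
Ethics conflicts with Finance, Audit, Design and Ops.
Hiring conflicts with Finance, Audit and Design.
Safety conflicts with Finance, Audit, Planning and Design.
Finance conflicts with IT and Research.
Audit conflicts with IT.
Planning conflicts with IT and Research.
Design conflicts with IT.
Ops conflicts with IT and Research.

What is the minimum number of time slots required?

2

Strategy and Research conflict, so at least 2 time slots are needed.
Using 2 time slots: Strategy=2, Ethics=1, Hiring=1, Safety=1, Finance=2, Audit=2, Planning=2, Design=2, Ops=2, IT=1, Research=1. Every pair that conflicts lands in different time slots.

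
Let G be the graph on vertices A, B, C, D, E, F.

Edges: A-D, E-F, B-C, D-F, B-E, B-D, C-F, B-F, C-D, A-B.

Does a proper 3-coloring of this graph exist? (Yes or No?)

No

B, C, D, F are mutually adjacent (a clique of size 4), so at least 4 colors are needed.
So 3 colors are not enough.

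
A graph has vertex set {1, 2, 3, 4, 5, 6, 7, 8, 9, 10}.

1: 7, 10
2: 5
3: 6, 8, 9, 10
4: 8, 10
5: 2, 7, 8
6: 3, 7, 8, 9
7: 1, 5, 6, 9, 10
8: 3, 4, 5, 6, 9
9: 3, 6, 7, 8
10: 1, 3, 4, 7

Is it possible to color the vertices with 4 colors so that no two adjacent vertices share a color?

The chromatic number is 4. 3, 6, 8, 9 form a clique, so at least 4 colors are needed.
4 colors suffice: color red → {2, 7, 8}; color blue → {5, 9, 10}; color green → {1, 3, 4}; color yellow → {6}.
That is already a proper 4-coloring.

Yes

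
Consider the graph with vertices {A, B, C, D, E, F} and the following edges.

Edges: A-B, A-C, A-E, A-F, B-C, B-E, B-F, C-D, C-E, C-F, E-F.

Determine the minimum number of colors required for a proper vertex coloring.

5

A, B, C, E, F are pairwise adjacent (a clique of size 5), so at least 5 colors are needed.
One proper 5-coloring: A=2, B=3, C=1, D=2, E=4, F=5. No two adjacent vertices share a color.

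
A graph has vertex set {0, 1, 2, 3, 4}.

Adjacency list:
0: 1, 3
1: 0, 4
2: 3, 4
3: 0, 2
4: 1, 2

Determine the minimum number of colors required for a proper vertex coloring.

The cycle 0-3-2-4-1-0 has odd length 5, so it cannot be 2-colored; at least 3 colors are needed.
3 colors suffice: color red → {1, 2}; color blue → {3, 4}; color green → {0}. Each edge has distinct colors on its endpoints.

3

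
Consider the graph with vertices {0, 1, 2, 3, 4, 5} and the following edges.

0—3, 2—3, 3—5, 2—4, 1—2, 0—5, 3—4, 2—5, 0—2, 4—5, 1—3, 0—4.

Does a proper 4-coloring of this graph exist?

No

0, 2, 3, 4, 5 are mutually adjacent (a clique of size 5), so at least 5 colors are needed.
So 4 colors are not enough.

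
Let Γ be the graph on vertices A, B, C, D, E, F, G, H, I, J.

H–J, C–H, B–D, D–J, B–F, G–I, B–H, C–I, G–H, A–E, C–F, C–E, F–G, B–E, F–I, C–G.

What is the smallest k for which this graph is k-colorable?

4

C, F, G, I are mutually adjacent (a clique of size 4), so at least 4 colors are needed.
4 colors suffice: color 1 → {A, B, C, J}; color 2 → {D, E, G}; color 3 → {F, H}; color 4 → {I}. No two adjacent vertices share a color.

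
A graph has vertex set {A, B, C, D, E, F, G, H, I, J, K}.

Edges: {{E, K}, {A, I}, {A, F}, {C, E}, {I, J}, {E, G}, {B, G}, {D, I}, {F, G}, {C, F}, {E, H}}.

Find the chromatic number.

2

A and I are adjacent, so at least 2 colors are needed.
2 colors suffice: color 1 → {B, E, F, I}; color 2 → {A, C, D, G, H, J, K}. No two adjacent vertices share a color.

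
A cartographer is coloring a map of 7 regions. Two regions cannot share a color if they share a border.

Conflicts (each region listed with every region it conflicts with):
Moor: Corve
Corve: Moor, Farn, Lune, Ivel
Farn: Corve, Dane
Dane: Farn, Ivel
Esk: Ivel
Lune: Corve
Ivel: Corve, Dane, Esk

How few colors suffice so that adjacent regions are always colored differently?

2

Corve and Ivel conflict, so at least 2 colors are needed.
2 colors suffice: color 1 → {Corve, Dane, Esk}; color 2 → {Moor, Farn, Lune, Ivel}. Every pair that conflicts lands in different colors.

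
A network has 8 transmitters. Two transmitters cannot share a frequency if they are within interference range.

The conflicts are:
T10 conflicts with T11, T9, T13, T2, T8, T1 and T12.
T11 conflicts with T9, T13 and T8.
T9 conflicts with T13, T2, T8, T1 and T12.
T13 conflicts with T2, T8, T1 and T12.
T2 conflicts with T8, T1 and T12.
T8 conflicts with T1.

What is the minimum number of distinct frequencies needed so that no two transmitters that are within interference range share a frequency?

T10, T9, T13, T2, T8, T1 are mutually in conflict, so at least 6 frequencies are needed.
Using 6 frequencies: T10=3, T11=4, T9=2, T13=1, T2=4, T8=5, T1=6, T12=5. Every pair that conflicts lands in different frequencies.

6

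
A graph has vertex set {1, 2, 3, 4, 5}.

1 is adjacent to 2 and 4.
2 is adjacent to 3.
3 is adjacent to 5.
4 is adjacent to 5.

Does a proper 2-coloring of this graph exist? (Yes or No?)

The cycle 4-1-2-3-5-4 has odd length 5, so it cannot be 2-colored; at least 3 colors are needed.
So 2 colors are not enough.

No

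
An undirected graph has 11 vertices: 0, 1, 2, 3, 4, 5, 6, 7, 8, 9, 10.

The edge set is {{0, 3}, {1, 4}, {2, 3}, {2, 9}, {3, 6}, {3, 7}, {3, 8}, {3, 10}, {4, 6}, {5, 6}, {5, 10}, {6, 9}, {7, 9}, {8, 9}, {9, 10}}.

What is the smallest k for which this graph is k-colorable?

2

6 and 9 are adjacent, so at least 2 colors are needed.
2 colors suffice: color red → {3, 4, 5, 9}; color blue → {0, 1, 2, 6, 7, 8, 10}. Each edge has distinct colors on its endpoints.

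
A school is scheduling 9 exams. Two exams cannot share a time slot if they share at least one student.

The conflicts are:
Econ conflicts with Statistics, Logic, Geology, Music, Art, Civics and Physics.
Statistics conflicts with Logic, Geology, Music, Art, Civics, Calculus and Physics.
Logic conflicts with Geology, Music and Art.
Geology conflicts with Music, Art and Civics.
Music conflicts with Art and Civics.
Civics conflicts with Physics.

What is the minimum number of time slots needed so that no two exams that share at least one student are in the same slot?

Econ, Statistics, Logic, Geology, Music, Art are mutually in conflict, so at least 6 time slots are needed.
6 time slots suffice: time slot 1 → {Statistics}; time slot 2 → {Econ, Calculus}; time slot 3 → {Geology, Physics}; time slot 4 → {Music}; time slot 5 → {Art, Civics}; time slot 6 → {Logic}. No two conflicting exams share a time slot.

6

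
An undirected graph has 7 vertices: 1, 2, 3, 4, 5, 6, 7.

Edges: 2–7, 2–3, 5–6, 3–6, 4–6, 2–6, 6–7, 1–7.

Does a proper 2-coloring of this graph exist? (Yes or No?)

2, 6, 7 are pairwise adjacent, so at least 3 colors are needed.
So 2 colors are not enough.

No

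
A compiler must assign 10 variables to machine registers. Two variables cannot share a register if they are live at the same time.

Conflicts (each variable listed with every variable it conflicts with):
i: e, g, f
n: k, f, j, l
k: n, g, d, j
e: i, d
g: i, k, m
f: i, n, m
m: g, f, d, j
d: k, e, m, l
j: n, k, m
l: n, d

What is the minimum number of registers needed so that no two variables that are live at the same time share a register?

n, k, j are mutually in conflict, so at least 3 registers are needed.
Using 3 registers: i=1, n=1, k=2, e=2, g=3, f=3, m=2, d=1, j=3, l=2. No two conflicting variables share a register.

3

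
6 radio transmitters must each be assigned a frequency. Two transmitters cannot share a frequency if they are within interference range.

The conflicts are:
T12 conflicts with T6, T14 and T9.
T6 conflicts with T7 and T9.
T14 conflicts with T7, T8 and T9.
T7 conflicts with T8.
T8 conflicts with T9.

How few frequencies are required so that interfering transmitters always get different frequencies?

3

T12, T14, T9 all conflict with each other, so at least 3 frequencies are needed.
3 frequencies suffice: frequency 1 → {T6, T14}; frequency 2 → {T7, T9}; frequency 3 → {T12, T8}. Each listed conflict is separated.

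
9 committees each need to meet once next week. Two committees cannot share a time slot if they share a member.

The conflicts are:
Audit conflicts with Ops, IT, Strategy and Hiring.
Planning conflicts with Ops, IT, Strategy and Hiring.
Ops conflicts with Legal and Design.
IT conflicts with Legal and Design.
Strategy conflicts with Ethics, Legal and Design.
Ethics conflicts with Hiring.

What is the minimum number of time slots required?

Audit and Ops conflict, so at least 2 time slots are needed.
2 time slots suffice: time slot 1 → {Ops, IT, Strategy, Hiring}; time slot 2 → {Audit, Planning, Ethics, Legal, Design}. Each listed conflict is separated.

2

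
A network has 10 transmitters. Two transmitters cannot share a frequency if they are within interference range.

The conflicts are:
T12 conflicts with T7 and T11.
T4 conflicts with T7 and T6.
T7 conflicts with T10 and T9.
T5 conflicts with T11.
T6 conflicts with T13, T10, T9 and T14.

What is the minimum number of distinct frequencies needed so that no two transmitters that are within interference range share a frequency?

2

T6 and T9 conflict, so at least 2 frequencies are needed.
Using 2 frequencies: T12=2, T4=2, T7=1, T5=2, T6=1, T13=2, T10=2, T9=2, T14=2, T11=1. Every pair that conflicts lands in different frequencies.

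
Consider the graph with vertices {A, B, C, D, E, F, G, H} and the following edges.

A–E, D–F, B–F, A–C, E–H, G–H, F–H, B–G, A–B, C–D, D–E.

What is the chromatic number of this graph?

The cycle A-B-G-H-E-A has odd length 5, so it cannot be 2-colored; at least 3 colors are needed.
A valid assignment using 3 colors: A=3, B=1, C=2, D=1, E=2, F=2, G=2, H=1. No two adjacent vertices share a color.

3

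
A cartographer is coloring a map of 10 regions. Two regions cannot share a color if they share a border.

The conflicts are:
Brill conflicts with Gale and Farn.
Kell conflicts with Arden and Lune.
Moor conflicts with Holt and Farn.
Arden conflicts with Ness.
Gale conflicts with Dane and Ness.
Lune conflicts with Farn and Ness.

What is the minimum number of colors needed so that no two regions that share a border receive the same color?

The cycle Gale-Brill-Farn-Lune-Ness-Gale has odd length 5, so it cannot be 2-colored; at least 3 colors are needed.
3 colors suffice: color 1 → {Kell, Gale, Holt, Farn}; color 2 → {Brill, Moor, Dane, Ness}; color 3 → {Arden, Lune}. Every pair that conflicts lands in different colors.

3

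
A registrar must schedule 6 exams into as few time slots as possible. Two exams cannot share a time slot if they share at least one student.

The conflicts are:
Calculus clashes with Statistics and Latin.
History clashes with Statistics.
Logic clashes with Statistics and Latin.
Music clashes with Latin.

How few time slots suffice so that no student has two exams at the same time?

2

Logic and Statistics conflict, so at least 2 time slots are needed.
A valid assignment using 2 time slots: Calculus=2, History=2, Logic=2, Statistics=1, Music=2, Latin=1. Every pair that conflicts lands in different time slots.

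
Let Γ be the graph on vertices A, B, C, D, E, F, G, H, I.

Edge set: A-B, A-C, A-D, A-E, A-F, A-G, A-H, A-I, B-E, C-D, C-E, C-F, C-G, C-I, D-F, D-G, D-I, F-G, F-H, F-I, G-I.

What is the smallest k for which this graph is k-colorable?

6

A, C, D, F, G, I form a clique, so at least 6 colors are needed.
6 colors suffice: color 1 → {A}; color 2 → {B, C, H}; color 3 → {E, F}; color 4 → {D}; color 5 → {G}; color 6 → {I}. No two adjacent vertices share a color.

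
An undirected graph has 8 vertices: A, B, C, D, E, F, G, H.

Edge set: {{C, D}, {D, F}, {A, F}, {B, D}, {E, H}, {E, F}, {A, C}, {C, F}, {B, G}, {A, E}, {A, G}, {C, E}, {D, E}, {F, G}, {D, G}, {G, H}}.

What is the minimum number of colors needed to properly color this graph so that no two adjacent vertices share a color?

A, C, E, F are pairwise adjacent (a clique of size 4), so at least 4 colors are needed.
A valid assignment using 4 colors: A=green, B=blue, C=yellow, D=green, E=red, F=blue, G=red, H=blue. No two adjacent vertices share a color.

4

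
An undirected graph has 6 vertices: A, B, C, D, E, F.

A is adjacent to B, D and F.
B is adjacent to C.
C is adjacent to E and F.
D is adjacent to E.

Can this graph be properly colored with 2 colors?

The cycle C-F-A-D-E-C has odd length 5, so it cannot be 2-colored; at least 3 colors are needed.
So 2 colors are not enough.

No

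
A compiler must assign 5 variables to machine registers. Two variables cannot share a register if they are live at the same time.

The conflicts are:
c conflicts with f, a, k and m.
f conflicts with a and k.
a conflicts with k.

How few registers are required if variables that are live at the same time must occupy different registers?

c, f, a, k are mutually in conflict, so at least 4 registers are needed.
4 registers suffice: register 1 → {c}; register 2 → {f, m}; register 3 → {a}; register 4 → {k}. No two conflicting variables share a register.

4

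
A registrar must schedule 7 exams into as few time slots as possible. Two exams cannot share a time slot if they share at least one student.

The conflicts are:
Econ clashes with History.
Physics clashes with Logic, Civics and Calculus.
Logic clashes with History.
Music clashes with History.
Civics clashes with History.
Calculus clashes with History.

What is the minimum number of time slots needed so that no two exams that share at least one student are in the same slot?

2

Music and History conflict, so at least 2 time slots are needed.
2 time slots suffice: time slot 1 → {Physics, History}; time slot 2 → {Econ, Logic, Music, Civics, Calculus}. No two conflicting exams share a time slot.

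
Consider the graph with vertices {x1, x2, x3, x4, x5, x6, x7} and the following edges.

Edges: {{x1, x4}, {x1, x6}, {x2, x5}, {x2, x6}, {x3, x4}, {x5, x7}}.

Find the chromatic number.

x3 and x4 are adjacent, so at least 2 colors are needed.
2 colors suffice: x1=2, x2=2, x3=2, x4=1, x5=1, x6=1, x7=2. No two adjacent vertices share a color.

2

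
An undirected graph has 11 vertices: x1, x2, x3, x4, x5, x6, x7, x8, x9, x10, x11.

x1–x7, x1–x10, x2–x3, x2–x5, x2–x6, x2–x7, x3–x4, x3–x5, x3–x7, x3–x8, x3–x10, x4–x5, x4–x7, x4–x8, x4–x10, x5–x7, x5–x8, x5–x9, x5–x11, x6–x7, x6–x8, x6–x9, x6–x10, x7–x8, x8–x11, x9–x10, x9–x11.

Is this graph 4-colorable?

x3, x4, x5, x7, x8 form a clique, so at least 5 colors are needed.
So 4 colors are not enough.

No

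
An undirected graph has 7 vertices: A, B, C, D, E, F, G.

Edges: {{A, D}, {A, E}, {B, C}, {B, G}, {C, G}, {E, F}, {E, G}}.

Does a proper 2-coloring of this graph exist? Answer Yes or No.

B, C, G are pairwise adjacent, so at least 3 colors are needed.
So 2 colors are not enough.

No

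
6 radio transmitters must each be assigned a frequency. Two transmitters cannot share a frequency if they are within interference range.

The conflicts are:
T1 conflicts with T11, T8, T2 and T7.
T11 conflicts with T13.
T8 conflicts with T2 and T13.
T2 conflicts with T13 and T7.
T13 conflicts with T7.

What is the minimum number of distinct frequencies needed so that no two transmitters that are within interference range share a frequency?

T1, T8, T2 all conflict with each other, so at least 3 frequencies are needed.
3 frequencies suffice: T1=1, T11=2, T8=3, T2=2, T13=1, T7=3. Each listed conflict is separated.

3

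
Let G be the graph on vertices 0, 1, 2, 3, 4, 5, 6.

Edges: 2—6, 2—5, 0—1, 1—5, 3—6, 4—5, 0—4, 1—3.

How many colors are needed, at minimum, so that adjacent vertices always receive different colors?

The cycle 2-5-1-3-6-2 has odd length 5, so it cannot be 2-colored; at least 3 colors are needed.
3 colors suffice: 0=red, 1=blue, 2=blue, 3=red, 4=blue, 5=red, 6=green. No two adjacent vertices share a color.

3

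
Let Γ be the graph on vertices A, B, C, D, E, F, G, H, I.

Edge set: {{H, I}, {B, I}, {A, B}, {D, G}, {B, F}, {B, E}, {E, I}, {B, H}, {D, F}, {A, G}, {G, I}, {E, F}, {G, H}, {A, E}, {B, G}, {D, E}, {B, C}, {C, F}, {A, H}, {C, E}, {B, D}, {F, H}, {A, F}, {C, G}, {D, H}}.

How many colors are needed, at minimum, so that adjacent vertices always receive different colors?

4

A, B, E, F form a clique, so at least 4 colors are needed.
4 colors suffice: A=4, B=1, C=4, D=4, E=2, F=3, G=3, H=2, I=4. Each edge has distinct colors on its endpoints.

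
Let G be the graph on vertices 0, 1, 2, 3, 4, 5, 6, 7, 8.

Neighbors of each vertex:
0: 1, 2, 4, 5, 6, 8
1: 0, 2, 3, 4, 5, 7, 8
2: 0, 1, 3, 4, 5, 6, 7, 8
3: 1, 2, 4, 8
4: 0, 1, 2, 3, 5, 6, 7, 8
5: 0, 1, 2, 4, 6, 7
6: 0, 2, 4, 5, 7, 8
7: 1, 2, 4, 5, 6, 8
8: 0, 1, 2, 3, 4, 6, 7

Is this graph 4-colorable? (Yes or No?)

No

2, 4, 5, 6, 7 are pairwise adjacent (a clique of size 5), so at least 5 colors are needed.
So 4 colors are not enough.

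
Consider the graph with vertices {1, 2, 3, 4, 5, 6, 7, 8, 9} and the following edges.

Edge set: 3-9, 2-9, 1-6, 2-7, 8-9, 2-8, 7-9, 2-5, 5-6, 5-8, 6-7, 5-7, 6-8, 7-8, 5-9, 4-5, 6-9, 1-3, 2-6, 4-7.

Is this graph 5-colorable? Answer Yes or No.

2, 5, 6, 7, 8, 9 are pairwise adjacent (a clique of size 6), so at least 6 colors are needed.
So 5 colors are not enough.

No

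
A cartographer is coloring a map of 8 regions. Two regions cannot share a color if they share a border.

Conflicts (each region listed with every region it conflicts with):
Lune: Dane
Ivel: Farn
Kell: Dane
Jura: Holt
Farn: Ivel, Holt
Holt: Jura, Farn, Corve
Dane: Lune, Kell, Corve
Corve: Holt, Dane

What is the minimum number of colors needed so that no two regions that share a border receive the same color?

Kell and Dane conflict, so at least 2 colors are needed.
One proper 2-coloring: Lune=2, Ivel=1, Kell=2, Jura=2, Farn=2, Holt=1, Dane=1, Corve=2. Every pair that conflicts lands in different colors.

2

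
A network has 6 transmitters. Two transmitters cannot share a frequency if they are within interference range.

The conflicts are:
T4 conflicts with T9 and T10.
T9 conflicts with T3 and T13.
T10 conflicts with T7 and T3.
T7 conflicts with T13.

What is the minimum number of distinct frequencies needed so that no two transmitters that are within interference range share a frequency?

3

The cycle T3-T10-T7-T13-T9-T3 has odd length 5, so it cannot be 2-colored; at least 3 frequencies are needed.
A valid assignment using 3 frequencies: T4=2, T9=1, T10=1, T7=2, T3=2, T13=3. Each listed conflict is separated.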